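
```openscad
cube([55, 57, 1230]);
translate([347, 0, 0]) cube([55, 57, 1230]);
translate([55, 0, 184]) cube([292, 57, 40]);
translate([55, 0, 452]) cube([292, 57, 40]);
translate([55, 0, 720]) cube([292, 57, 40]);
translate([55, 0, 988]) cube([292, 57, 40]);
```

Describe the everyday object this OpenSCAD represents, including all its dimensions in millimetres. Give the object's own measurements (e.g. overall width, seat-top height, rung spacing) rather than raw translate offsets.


A straight ladder. Two 55×57 mm vertical rails, 1230 mm tall, stand 402 mm apart (outside-to-outside) with their front faces coplanar on the −y side. 4 rungs, each 57 mm deep and 40 mm tall, span between the inner faces of the rails, front faces flush with the rails. The lowest rung's underside is at z = 184 mm and rungs are spaced 268 mm apart (underside to underside).


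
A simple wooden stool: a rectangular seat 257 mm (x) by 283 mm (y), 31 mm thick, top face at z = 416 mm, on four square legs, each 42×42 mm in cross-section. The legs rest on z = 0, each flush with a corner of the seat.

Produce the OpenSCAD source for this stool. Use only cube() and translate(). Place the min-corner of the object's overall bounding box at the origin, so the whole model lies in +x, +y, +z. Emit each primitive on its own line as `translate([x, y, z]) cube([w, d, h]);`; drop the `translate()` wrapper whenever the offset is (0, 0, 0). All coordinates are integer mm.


translate([0, 0, 385]) cube([257, 283, 31]);
cube([42, 42, 385]);
translate([215, 0, 0]) cube([42, 42, 385]);
translate([0, 241, 0]) cube([42, 42, 385]);
translate([215, 241, 0]) cube([42, 42, 385]);


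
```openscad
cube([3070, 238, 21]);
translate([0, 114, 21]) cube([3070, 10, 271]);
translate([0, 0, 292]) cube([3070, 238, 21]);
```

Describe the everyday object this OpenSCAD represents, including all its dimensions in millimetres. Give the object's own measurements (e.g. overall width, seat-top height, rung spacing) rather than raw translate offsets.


An I-beam lying along x, 3070 mm long. Overall section height 313 mm. Two flanges 238 mm wide (y) and 21 mm thick, one on the floor and one at the top; a web 10 mm thick runs between them, centred on the flange width.


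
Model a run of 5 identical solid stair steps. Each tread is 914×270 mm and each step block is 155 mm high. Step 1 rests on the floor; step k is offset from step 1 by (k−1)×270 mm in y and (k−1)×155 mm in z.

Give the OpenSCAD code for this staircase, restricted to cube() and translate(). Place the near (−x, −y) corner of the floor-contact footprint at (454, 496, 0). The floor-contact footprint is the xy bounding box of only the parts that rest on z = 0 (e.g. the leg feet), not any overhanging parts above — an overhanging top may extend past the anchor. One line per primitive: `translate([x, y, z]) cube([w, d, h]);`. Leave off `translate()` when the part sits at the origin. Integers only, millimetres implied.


translate([454, 496, 0]) cube([914, 270, 155]);
translate([454, 766, 155]) cube([914, 270, 155]);
translate([454, 1036, 310]) cube([914, 270, 155]);
translate([454, 1306, 465]) cube([914, 270, 155]);
translate([454, 1576, 620]) cube([914, 270, 155]);


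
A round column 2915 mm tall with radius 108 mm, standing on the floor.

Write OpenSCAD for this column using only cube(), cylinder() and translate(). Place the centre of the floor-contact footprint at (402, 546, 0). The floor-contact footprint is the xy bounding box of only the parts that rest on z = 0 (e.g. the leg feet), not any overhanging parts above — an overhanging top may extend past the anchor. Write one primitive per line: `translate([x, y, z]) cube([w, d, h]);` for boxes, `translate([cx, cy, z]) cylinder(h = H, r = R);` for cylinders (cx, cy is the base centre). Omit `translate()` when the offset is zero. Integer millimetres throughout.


translate([402, 546, 0]) cylinder(h = 2915, r = 108);


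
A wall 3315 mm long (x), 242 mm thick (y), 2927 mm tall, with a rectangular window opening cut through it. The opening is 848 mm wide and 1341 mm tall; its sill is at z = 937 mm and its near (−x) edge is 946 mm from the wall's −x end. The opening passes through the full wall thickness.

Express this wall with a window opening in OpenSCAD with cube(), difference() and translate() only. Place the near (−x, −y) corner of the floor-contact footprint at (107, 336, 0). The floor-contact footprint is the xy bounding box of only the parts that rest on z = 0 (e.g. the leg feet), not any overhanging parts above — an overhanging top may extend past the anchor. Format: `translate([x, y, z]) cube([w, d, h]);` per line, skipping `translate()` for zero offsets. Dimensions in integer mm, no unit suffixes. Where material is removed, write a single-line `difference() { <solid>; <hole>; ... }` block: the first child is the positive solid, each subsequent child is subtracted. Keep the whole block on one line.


difference() { translate([107, 336, 0]) cube([3315, 242, 2927]); translate([1053, 336, 937]) cube([848, 242, 1341]); }


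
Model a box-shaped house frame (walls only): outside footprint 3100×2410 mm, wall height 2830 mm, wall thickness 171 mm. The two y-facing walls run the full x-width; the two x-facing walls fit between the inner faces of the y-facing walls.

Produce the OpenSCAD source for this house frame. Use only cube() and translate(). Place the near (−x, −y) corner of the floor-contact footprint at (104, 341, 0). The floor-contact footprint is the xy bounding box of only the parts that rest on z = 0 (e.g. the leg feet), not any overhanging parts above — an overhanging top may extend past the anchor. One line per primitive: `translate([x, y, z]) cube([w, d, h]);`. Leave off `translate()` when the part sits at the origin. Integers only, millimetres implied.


translate([104, 341, 0]) cube([3100, 171, 2830]);
translate([104, 2580, 0]) cube([3100, 171, 2830]);
translate([104, 512, 0]) cube([171, 2068, 2830]);
translate([3033, 512, 0]) cube([171, 2068, 2830]);


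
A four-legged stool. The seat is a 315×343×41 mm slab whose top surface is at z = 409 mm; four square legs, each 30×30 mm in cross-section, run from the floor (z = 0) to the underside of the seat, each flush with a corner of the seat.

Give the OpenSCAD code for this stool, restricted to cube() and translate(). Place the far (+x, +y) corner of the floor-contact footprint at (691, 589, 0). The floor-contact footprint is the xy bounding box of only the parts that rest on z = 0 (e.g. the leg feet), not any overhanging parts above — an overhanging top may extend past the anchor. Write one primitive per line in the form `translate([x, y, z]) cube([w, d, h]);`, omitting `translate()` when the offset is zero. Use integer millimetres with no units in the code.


translate([376, 246, 368]) cube([315, 343, 41]);
translate([376, 246, 0]) cube([30, 30, 368]);
translate([661, 246, 0]) cube([30, 30, 368]);
translate([376, 559, 0]) cube([30, 30, 368]);
translate([661, 559, 0]) cube([30, 30, 368]);


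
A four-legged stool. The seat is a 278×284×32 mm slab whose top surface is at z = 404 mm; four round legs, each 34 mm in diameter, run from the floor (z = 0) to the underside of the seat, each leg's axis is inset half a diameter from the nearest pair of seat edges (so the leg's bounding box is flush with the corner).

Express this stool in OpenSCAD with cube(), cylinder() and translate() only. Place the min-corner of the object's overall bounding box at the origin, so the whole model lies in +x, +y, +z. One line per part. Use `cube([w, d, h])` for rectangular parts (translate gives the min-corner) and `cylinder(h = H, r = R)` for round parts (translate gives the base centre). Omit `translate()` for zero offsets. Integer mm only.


translate([0, 0, 372]) cube([278, 284, 32]);
translate([17, 17, 0]) cylinder(h = 372, r = 17);
translate([261, 17, 0]) cylinder(h = 372, r = 17);
translate([17, 267, 0]) cylinder(h = 372, r = 17);
translate([261, 267, 0]) cylinder(h = 372, r = 17);


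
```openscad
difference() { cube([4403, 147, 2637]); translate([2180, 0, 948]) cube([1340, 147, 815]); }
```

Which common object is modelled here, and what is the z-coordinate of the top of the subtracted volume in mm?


A wall with a window opening. The window head height is 1763 mm.

A wall with a rectangular opening subtracted — a window. Sill at z = 948, opening 815 mm tall, so the head is at 948 + 815 = 1763 mm.


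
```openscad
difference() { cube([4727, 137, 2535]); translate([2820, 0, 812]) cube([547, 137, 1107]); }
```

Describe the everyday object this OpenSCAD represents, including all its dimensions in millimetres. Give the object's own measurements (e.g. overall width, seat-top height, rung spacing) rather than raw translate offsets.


A wall 4727 mm long (x), 137 mm thick (y), 2535 mm tall, with a rectangular window opening cut through it. The opening is 547 mm wide and 1107 mm tall; its sill is at z = 812 mm and its near (−x) edge is 2820 mm from the wall's −x end. The opening passes through the full wall thickness.


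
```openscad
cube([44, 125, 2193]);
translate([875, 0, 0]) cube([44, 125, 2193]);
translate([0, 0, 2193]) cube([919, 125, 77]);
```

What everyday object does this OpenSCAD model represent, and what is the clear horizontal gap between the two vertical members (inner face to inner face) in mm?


A door frame. The clear opening width is 831 mm.

Two 2193 mm tall posts with a header on top — a door frame. The left jamb is 44 mm wide at x = 0; the right jamb starts at x = 875. The clear opening is 875 − 44 = 831 mm.


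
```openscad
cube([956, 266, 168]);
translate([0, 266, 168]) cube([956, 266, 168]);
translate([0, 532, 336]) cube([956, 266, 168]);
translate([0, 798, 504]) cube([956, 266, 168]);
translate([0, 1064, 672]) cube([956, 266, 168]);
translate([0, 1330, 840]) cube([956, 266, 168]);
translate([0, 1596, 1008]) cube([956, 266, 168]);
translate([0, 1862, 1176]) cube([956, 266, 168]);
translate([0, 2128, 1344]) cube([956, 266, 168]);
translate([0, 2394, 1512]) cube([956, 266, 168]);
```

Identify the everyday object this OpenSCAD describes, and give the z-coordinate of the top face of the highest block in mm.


A staircase. The total rise is 1680 mm.

10 identical blocks, each offset up and back from the previous — a staircase. Each step is 168 mm tall and there are 10 of them, so the total rise is 10 × 168 = 1680 mm.


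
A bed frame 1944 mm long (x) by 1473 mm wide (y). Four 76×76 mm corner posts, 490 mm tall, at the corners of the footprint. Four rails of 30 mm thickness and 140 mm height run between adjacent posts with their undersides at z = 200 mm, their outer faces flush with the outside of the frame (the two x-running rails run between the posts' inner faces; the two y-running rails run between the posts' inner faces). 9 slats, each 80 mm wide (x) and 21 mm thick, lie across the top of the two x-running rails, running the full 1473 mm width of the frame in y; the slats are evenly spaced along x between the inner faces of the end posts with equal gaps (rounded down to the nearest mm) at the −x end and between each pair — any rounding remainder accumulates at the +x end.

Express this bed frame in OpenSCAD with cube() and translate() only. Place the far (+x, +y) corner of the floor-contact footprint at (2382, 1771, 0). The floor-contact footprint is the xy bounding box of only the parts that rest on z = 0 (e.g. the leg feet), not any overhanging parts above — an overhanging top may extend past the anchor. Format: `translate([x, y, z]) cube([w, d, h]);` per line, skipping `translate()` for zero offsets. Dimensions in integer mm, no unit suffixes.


// slat z = rail_z + rail_h = 200 + 140 = 340
// slat gap = ⌊(1792 − 9·80) / 10⌋ = 107
translate([438, 298, 0]) cube([76, 76, 490]);
translate([438, 1695, 0]) cube([76, 76, 490]);
translate([2306, 298, 0]) cube([76, 76, 490]);
translate([2306, 1695, 0]) cube([76, 76, 490]);
translate([514, 298, 200]) cube([1792, 30, 140]);
translate([514, 1741, 200]) cube([1792, 30, 140]);
translate([438, 374, 200]) cube([30, 1321, 140]);
translate([2352, 374, 200]) cube([30, 1321, 140]);
translate([621, 298, 340]) cube([80, 1473, 21]);
translate([808, 298, 340]) cube([80, 1473, 21]);
translate([995, 298, 340]) cube([80, 1473, 21]);
translate([1182, 298, 340]) cube([80, 1473, 21]);
translate([1369, 298, 340]) cube([80, 1473, 21]);
translate([1556, 298, 340]) cube([80, 1473, 21]);
translate([1743, 298, 340]) cube([80, 1473, 21]);
translate([1930, 298, 340]) cube([80, 1473, 21]);
translate([2117, 298, 340]) cube([80, 1473, 21]);


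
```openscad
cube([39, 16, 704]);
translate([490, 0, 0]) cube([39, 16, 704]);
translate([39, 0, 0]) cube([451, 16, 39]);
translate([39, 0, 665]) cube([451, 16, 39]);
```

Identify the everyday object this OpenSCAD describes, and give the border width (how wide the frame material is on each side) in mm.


A picture frame. The border width is 39 mm.

Four thin pieces enclosing a rectangular opening — a picture frame. The two full-height stiles are 704 mm tall; the top rail sits at z = 665 and is 39 mm tall, so the border above the opening is 704 − 665 = 39 mm, matching the stile x-width.


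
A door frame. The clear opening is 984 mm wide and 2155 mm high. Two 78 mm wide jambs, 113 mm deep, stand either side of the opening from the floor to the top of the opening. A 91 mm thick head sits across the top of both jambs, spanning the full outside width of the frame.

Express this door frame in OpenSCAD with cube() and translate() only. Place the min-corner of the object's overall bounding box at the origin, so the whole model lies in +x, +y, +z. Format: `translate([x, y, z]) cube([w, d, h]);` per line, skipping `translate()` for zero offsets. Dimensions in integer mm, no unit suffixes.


cube([78, 113, 2155]);
translate([1062, 0, 0]) cube([78, 113, 2155]);
translate([0, 0, 2155]) cube([1140, 113, 91]);


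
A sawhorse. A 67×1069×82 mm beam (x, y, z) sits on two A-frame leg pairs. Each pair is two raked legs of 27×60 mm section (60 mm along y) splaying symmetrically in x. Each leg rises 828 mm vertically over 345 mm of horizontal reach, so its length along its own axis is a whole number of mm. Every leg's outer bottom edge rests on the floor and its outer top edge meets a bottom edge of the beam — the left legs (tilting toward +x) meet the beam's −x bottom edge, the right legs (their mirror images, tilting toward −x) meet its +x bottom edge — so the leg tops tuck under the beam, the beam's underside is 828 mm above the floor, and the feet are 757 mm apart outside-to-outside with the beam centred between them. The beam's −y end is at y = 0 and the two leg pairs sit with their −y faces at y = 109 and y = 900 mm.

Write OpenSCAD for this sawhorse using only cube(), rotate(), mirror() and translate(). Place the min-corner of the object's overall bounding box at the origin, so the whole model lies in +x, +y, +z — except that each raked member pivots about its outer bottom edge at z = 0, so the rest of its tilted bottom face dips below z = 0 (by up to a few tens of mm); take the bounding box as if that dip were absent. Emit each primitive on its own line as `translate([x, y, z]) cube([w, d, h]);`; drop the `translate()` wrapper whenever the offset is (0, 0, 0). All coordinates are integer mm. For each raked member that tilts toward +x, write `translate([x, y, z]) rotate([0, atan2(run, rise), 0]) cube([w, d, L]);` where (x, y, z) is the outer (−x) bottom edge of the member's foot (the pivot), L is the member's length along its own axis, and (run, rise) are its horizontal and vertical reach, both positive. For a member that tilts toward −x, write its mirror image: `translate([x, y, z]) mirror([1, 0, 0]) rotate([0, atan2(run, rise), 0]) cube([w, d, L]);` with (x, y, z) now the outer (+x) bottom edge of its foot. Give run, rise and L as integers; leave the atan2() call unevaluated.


translate([345, 0, 828]) cube([67, 1069, 82]);
translate([0, 109, 0]) rotate([0, atan2(345, 828), 0]) cube([27, 60, 897]);
translate([757, 109, 0]) mirror([1, 0, 0]) rotate([0, atan2(345, 828), 0]) cube([27, 60, 897]);
translate([0, 900, 0]) rotate([0, atan2(345, 828), 0]) cube([27, 60, 897]);
translate([757, 900, 0]) mirror([1, 0, 0]) rotate([0, atan2(345, 828), 0]) cube([27, 60, 897]);


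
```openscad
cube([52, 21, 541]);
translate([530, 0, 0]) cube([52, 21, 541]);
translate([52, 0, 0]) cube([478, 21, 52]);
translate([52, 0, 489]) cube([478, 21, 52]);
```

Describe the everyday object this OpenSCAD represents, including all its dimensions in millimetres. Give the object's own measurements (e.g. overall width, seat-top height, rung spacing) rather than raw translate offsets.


A rectangular picture frame lying in the x–z plane (depth along y). The opening is 478 mm wide (x) by 437 mm tall (z), surrounded by a border 52 mm wide on all four sides. The frame is 21 mm deep and is made of two full-height vertical stiles with two horizontal rails fitted between them.


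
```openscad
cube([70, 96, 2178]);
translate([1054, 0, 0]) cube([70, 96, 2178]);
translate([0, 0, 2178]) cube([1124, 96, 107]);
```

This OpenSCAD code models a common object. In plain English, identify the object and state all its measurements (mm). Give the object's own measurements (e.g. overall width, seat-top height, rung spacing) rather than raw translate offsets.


A door frame. The clear opening is 984 mm wide and 2178 mm high. Two 70 mm wide jambs, 96 mm deep, stand either side of the opening from the floor to the top of the opening. A 107 mm thick head sits across the top of both jambs, spanning the full outside width of the frame.


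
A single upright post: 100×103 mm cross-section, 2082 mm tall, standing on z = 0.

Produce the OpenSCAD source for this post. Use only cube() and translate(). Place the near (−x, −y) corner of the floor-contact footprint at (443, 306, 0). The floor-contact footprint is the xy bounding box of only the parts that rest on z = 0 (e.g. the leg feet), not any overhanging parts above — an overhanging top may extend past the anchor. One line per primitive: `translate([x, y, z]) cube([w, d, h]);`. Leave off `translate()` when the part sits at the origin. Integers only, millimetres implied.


translate([443, 306, 0]) cube([100, 103, 2082]);


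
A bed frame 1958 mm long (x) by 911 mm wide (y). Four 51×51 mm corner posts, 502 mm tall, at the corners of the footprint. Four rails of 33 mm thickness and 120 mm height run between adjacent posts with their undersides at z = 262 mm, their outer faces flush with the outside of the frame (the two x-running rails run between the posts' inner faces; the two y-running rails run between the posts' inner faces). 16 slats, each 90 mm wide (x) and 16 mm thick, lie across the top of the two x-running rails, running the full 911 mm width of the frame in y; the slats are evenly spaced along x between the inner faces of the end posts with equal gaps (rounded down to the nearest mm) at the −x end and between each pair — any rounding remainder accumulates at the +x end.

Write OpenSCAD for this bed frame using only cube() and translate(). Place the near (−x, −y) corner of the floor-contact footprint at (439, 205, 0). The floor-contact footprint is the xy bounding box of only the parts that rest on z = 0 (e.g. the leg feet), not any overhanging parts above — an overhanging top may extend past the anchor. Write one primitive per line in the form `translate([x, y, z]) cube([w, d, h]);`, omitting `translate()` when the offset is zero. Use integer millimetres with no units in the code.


translate([439, 205, 0]) cube([51, 51, 502]);
translate([439, 1065, 0]) cube([51, 51, 502]);
translate([2346, 205, 0]) cube([51, 51, 502]);
translate([2346, 1065, 0]) cube([51, 51, 502]);
translate([490, 205, 262]) cube([1856, 33, 120]);
translate([490, 1083, 262]) cube([1856, 33, 120]);
translate([439, 256, 262]) cube([33, 809, 120]);
translate([2364, 256, 262]) cube([33, 809, 120]);
translate([514, 205, 382]) cube([90, 911, 16]);
translate([628, 205, 382]) cube([90, 911, 16]);
translate([742, 205, 382]) cube([90, 911, 16]);
translate([856, 205, 382]) cube([90, 911, 16]);
translate([970, 205, 382]) cube([90, 911, 16]);
translate([1084, 205, 382]) cube([90, 911, 16]);
translate([1198, 205, 382]) cube([90, 911, 16]);
translate([1312, 205, 382]) cube([90, 911, 16]);
translate([1426, 205, 382]) cube([90, 911, 16]);
translate([1540, 205, 382]) cube([90, 911, 16]);
translate([1654, 205, 382]) cube([90, 911, 16]);
translate([1768, 205, 382]) cube([90, 911, 16]);
translate([1882, 205, 382]) cube([90, 911, 16]);
translate([1996, 205, 382]) cube([90, 911, 16]);
translate([2110, 205, 382]) cube([90, 911, 16]);
translate([2224, 205, 382]) cube([90, 911, 16]);


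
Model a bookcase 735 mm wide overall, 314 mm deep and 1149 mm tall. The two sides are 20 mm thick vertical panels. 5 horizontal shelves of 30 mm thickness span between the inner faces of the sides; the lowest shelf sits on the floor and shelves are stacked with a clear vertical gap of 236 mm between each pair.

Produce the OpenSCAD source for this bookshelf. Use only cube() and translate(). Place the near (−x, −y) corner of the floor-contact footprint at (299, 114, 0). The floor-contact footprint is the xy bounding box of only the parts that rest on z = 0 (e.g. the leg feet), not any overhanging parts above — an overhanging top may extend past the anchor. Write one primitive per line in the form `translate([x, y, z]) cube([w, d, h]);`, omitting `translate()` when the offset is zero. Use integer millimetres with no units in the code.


translate([299, 114, 0]) cube([20, 314, 1149]);
translate([1014, 114, 0]) cube([20, 314, 1149]);
translate([319, 114, 0]) cube([695, 314, 30]);
translate([319, 114, 266]) cube([695, 314, 30]);
translate([319, 114, 532]) cube([695, 314, 30]);
translate([319, 114, 798]) cube([695, 314, 30]);
translate([319, 114, 1064]) cube([695, 314, 30]);


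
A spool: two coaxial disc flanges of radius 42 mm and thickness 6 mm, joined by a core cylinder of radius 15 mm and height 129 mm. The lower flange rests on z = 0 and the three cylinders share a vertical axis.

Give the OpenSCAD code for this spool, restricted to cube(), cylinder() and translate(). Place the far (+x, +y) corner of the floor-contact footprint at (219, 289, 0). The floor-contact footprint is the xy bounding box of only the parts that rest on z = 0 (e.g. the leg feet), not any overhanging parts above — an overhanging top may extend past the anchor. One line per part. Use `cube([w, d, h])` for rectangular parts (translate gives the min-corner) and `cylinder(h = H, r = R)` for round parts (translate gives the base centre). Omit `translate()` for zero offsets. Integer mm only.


translate([177, 247, 0]) cylinder(h = 6, r = 42);
translate([177, 247, 6]) cylinder(h = 129, r = 15);
translate([177, 247, 135]) cylinder(h = 6, r = 42);


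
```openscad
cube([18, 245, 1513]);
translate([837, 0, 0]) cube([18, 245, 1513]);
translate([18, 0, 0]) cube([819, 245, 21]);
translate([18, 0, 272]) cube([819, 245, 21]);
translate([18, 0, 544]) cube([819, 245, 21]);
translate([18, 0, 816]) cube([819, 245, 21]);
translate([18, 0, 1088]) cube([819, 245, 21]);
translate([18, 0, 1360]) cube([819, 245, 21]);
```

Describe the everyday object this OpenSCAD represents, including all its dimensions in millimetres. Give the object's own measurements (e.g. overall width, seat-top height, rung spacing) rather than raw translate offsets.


An open bookshelf. Two side panels, each 18 mm thick, 245 mm deep and 1513 mm tall, stand 855 mm apart (outside-to-outside). Between them sit 6 shelves, each 21 mm thick and 245 mm deep, spanning the full gap between the sides. The bottom shelf rests on the floor (its underside at z = 0) and the clear gap between one shelf's top and the next shelf's underside is 251 mm.


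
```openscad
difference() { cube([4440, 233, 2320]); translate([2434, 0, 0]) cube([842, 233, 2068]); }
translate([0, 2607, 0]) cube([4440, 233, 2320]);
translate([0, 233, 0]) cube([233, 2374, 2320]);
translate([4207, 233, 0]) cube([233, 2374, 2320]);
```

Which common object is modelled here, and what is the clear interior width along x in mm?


A single room. The interior width is 3974 mm.

Four walls enclosing a rectangle with a door in the front wall — a room. Outside width 4440 minus two 233 mm walls gives 3974 mm.


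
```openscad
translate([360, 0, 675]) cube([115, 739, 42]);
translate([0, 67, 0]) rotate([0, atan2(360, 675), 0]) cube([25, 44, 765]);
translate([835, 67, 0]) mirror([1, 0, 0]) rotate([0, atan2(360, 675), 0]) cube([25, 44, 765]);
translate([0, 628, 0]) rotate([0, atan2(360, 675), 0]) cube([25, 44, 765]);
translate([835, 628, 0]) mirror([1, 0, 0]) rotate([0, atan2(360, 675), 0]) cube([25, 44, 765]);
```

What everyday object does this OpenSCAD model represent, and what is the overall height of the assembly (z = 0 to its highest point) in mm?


A sawhorse. The overall height is 717 mm.

A beam across two mirrored pairs of raked legs — a sawhorse. The beam's underside is at z = 675 (matching the legs' vertical rise in atan2(360, 675)) and the beam is 42 mm tall, so its top is at 675 + 42 = 717 mm. The raked legs top out at the beam's underside, so that is the highest point.


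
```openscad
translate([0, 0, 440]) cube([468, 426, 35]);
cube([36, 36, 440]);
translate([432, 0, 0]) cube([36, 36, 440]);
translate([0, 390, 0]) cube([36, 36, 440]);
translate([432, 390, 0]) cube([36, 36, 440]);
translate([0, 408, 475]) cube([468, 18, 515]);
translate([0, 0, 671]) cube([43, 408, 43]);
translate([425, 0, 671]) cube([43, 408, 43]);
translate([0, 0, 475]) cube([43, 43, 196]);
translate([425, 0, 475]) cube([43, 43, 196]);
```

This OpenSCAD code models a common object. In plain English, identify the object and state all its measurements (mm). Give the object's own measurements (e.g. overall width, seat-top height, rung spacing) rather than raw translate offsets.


A chair. The seat is a 468×426×35 mm slab with its top at z = 475 mm, on four 36×36 mm corner legs (flush with the seat edges, standing on z = 0). A flat backrest 18 mm thick, 515 mm tall, spans the full seat width and rises from the seat top along its +y edge, rear face flush with the rear of the seat. Two armrests of 43×43 mm section run along each side from the seat's front edge to the front of the backrest, top faces 239 mm above the seat top and outer faces flush with the seat's x-edges; a 43×43 mm post under the front of each armrest stands on the seat at the front corner.


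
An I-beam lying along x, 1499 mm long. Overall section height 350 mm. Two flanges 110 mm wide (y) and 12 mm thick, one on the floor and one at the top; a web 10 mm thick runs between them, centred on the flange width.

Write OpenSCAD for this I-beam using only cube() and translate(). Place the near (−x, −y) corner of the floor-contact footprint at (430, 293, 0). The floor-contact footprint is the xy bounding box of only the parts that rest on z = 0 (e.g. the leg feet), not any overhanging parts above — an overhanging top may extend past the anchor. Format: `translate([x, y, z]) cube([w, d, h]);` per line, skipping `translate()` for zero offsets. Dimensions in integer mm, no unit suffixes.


translate([430, 293, 0]) cube([1499, 110, 12]);
translate([430, 343, 12]) cube([1499, 10, 326]);
translate([430, 293, 338]) cube([1499, 110, 12]);


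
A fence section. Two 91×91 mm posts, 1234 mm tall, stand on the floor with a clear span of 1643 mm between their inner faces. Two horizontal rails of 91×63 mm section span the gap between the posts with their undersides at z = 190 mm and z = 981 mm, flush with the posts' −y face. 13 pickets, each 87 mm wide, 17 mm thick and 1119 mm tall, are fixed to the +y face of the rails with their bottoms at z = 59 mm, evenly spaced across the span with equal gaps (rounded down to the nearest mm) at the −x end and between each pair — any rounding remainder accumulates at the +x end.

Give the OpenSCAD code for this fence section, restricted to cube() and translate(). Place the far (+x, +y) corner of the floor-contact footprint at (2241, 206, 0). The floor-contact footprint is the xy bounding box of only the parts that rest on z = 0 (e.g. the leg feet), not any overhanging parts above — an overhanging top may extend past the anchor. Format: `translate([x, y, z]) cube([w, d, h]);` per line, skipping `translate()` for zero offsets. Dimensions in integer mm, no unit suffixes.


translate([416, 115, 0]) cube([91, 91, 1234]);
translate([2150, 115, 0]) cube([91, 91, 1234]);
translate([507, 115, 190]) cube([1643, 91, 63]);
translate([507, 115, 981]) cube([1643, 91, 63]);
translate([543, 206, 59]) cube([87, 17, 1119]);
translate([666, 206, 59]) cube([87, 17, 1119]);
translate([789, 206, 59]) cube([87, 17, 1119]);
translate([912, 206, 59]) cube([87, 17, 1119]);
translate([1035, 206, 59]) cube([87, 17, 1119]);
translate([1158, 206, 59]) cube([87, 17, 1119]);
translate([1281, 206, 59]) cube([87, 17, 1119]);
translate([1404, 206, 59]) cube([87, 17, 1119]);
translate([1527, 206, 59]) cube([87, 17, 1119]);
translate([1650, 206, 59]) cube([87, 17, 1119]);
translate([1773, 206, 59]) cube([87, 17, 1119]);
translate([1896, 206, 59]) cube([87, 17, 1119]);
translate([2019, 206, 59]) cube([87, 17, 1119]);


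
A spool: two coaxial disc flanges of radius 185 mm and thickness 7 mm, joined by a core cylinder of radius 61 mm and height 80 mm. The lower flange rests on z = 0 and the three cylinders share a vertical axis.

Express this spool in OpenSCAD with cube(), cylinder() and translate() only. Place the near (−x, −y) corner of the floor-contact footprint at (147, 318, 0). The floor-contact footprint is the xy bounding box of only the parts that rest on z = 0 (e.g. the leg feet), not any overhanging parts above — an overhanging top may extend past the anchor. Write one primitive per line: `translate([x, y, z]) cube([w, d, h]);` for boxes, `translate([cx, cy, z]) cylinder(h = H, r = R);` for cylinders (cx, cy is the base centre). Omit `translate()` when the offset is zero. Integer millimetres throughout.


translate([332, 503, 0]) cylinder(h = 7, r = 185);
translate([332, 503, 7]) cylinder(h = 80, r = 61);
translate([332, 503, 87]) cylinder(h = 7, r = 185);


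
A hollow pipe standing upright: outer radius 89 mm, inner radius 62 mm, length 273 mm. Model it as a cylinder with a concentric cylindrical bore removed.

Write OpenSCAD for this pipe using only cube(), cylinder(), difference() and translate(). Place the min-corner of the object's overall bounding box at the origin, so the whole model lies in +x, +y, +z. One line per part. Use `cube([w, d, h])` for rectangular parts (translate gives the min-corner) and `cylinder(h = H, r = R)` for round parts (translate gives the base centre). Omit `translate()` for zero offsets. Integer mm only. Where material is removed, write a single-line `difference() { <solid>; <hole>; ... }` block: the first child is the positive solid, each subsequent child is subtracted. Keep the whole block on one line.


difference() { translate([89, 89, 0]) cylinder(h = 273, r = 89); translate([89, 89, 0]) cylinder(h = 273, r = 62); }


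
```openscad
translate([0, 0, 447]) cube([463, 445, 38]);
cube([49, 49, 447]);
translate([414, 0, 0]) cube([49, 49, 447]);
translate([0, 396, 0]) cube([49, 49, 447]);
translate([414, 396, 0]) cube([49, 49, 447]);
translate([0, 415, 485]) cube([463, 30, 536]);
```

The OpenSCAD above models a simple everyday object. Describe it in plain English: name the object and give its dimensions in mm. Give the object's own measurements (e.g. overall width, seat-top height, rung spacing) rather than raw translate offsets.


A chair. The seat is a 463×445×38 mm slab with its top at z = 485 mm, on four 49×49 mm corner legs (flush with the seat edges, standing on z = 0). A flat backrest 30 mm thick, 536 mm tall, spans the full seat width and rises from the seat top along its +y edge, rear face flush with the rear of the seat.


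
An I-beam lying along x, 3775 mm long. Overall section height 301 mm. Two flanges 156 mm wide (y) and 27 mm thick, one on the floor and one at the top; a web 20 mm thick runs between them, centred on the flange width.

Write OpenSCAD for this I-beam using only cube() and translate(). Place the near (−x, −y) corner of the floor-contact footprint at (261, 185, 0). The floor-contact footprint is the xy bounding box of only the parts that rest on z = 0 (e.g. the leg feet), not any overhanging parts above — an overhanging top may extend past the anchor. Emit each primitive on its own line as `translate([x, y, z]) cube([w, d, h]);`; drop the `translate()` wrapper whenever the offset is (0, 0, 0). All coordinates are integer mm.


translate([261, 185, 0]) cube([3775, 156, 27]);
translate([261, 253, 27]) cube([3775, 20, 247]);
translate([261, 185, 274]) cube([3775, 156, 27]);


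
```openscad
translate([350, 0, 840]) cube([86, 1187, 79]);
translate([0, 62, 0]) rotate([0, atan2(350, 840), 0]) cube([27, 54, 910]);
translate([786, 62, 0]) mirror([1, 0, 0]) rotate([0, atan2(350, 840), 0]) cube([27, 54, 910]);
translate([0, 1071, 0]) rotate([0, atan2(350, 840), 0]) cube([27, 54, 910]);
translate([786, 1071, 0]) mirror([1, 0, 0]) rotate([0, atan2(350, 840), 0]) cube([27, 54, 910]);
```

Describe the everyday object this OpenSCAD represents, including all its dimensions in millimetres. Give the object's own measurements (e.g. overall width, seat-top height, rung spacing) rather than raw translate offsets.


A sawhorse. A 86×1187×79 mm beam (x, y, z) sits on two A-frame leg pairs. Each pair is two raked legs of 27×54 mm section (54 mm along y) splaying symmetrically in x. Each leg rises 840 mm vertically over 350 mm of horizontal reach and is 910 mm long along its own axis. Every leg's outer bottom edge rests on the floor and its outer top edge meets a bottom edge of the beam — the left legs (tilting toward +x) meet the beam's −x bottom edge, the right legs (their mirror images, tilting toward −x) meet its +x bottom edge — so the leg tops tuck under the beam, the beam's underside is 840 mm above the floor, and the feet are 786 mm apart outside-to-outside with the beam centred between them. The two leg pairs are set in 62 mm from either end of the beam.


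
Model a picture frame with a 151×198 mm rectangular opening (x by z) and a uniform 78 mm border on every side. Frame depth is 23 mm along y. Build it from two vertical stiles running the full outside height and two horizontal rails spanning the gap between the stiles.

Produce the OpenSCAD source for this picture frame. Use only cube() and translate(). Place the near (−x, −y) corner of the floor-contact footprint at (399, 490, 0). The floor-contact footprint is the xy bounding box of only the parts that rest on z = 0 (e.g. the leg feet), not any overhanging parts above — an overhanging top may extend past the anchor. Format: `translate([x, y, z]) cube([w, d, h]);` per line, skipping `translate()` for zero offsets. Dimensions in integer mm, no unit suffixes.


translate([399, 490, 0]) cube([78, 23, 354]);
translate([628, 490, 0]) cube([78, 23, 354]);
translate([477, 490, 0]) cube([151, 23, 78]);
translate([477, 490, 276]) cube([151, 23, 78]);


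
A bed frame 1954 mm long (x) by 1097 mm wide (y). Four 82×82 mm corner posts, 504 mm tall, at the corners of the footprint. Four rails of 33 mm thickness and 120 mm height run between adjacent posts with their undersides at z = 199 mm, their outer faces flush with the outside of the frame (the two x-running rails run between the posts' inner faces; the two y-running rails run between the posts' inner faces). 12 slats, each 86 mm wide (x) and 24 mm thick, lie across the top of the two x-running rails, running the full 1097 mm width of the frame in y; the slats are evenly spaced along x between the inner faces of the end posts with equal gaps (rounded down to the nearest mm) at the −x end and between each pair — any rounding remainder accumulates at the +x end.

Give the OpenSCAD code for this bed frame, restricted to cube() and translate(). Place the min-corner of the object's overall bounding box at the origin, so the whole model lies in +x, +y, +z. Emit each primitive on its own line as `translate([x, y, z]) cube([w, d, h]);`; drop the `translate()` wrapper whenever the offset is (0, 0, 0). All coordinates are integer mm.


cube([82, 82, 504]);
translate([0, 1015, 0]) cube([82, 82, 504]);
translate([1872, 0, 0]) cube([82, 82, 504]);
translate([1872, 1015, 0]) cube([82, 82, 504]);
translate([82, 0, 199]) cube([1790, 33, 120]);
translate([82, 1064, 199]) cube([1790, 33, 120]);
translate([0, 82, 199]) cube([33, 933, 120]);
translate([1921, 82, 199]) cube([33, 933, 120]);
translate([140, 0, 319]) cube([86, 1097, 24]);
translate([284, 0, 319]) cube([86, 1097, 24]);
translate([428, 0, 319]) cube([86, 1097, 24]);
translate([572, 0, 319]) cube([86, 1097, 24]);
translate([716, 0, 319]) cube([86, 1097, 24]);
translate([860, 0, 319]) cube([86, 1097, 24]);
translate([1004, 0, 319]) cube([86, 1097, 24]);
translate([1148, 0, 319]) cube([86, 1097, 24]);
translate([1292, 0, 319]) cube([86, 1097, 24]);
translate([1436, 0, 319]) cube([86, 1097, 24]);
translate([1580, 0, 319]) cube([86, 1097, 24]);
translate([1724, 0, 319]) cube([86, 1097, 24]);


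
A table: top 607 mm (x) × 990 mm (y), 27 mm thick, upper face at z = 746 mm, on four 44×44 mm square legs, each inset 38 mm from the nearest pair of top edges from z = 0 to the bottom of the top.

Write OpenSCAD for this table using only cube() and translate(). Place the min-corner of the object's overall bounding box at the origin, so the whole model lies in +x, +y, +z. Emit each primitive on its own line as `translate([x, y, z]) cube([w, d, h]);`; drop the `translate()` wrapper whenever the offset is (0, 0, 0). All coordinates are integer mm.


translate([0, 0, 719]) cube([607, 990, 27]);
translate([38, 38, 0]) cube([44, 44, 719]);
translate([525, 38, 0]) cube([44, 44, 719]);
translate([38, 908, 0]) cube([44, 44, 719]);
translate([525, 908, 0]) cube([44, 44, 719]);


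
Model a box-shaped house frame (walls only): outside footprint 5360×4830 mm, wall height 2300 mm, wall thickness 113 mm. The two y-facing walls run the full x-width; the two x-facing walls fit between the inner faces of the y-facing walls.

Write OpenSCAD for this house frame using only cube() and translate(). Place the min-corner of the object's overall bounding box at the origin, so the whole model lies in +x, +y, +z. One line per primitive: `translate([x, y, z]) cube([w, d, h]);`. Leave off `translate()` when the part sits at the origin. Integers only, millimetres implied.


cube([5360, 113, 2300]);
translate([0, 4717, 0]) cube([5360, 113, 2300]);
translate([0, 113, 0]) cube([113, 4604, 2300]);
translate([5247, 113, 0]) cube([113, 4604, 2300]);


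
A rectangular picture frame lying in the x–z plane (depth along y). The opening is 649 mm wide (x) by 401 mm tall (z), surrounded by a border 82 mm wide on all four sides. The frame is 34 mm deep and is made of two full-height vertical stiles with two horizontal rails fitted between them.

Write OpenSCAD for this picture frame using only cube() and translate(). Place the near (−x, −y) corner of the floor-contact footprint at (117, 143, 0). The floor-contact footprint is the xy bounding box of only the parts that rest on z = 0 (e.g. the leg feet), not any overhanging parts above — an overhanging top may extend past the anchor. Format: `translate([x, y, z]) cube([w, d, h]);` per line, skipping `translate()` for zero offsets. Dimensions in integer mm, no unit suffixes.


translate([117, 143, 0]) cube([82, 34, 565]);
translate([848, 143, 0]) cube([82, 34, 565]);
translate([199, 143, 0]) cube([649, 34, 82]);
translate([199, 143, 483]) cube([649, 34, 82]);


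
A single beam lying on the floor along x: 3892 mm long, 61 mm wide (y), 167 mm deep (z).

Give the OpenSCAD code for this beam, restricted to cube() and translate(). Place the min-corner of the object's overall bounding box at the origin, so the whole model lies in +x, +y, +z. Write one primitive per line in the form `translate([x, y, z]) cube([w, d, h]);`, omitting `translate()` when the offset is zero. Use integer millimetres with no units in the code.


cube([3892, 61, 167]);
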